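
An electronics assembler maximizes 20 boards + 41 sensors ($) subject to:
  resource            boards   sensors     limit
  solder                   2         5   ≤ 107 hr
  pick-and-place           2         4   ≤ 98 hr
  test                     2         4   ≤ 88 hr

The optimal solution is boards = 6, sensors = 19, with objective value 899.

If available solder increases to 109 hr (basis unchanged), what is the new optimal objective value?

At the optimum: solder uses 107 of 107 (binding); pick-and-place uses 88 of 98 (slack = 10); test uses 88 of 88 (binding).
Since pick-and-place is not tight, its dual is 0.
The binding rows give the dual system: 2·y_solder + 2·y_test = 20 and 5·y_solder + 4·y_test = 41.
This yields shadow prices y_solder = 1, y_test = 9.
Δz = y_solder·Δb = 1 × (2) = 2, so new z* = 899 + 2 = 901.

901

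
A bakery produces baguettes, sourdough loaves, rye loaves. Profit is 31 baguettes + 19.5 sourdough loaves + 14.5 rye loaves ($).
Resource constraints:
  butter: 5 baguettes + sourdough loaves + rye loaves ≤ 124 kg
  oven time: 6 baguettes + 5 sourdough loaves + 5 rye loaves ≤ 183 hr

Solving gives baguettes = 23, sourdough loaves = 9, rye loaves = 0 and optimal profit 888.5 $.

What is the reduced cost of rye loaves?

Both butter and oven time are binding at x*.
The binding rows give the dual system: 5·y_butter + 6·y_oven time = 31 and 1·y_butter + 5·y_oven time = 19.5.
This yields shadow prices y_butter = 2, y_oven time = 3.5.
Reduced cost of rye loaves: c₃ − yᵀa₃ = 14.5 − (2·1 + 3.5·5) = 14.5 − 19.5 = -5.

-5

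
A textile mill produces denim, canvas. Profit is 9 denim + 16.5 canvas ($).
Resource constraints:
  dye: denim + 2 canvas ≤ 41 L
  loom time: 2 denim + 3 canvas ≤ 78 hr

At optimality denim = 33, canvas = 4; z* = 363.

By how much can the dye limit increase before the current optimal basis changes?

11

Binding constraints: dye, loom time. The basis is B = [[1,2],[2,3]] with det -1.
Per unit increase in dye, x* moves by d = (-3, 2).
The basis stays optimal until denim reaches 0; allowable increase = 11 L.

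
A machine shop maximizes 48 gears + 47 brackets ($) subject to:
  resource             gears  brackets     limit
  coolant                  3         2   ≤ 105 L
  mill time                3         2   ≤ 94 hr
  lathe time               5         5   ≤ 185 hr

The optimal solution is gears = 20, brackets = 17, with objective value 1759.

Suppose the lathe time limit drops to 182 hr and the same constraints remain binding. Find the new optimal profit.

1732

Binding: mill time and lathe time. Non-binding: coolant (11 unused).
Since coolant is not tight, its dual is 0.
Dual feasibility on the basic columns requires 3·y_mill time + 5·y_lathe time = 48, 2·y_mill time + 5·y_lathe time = 47.
This yields shadow prices y_mill time = 1, y_lathe time = 9.
Δz = y_lathe time·Δb = 9 × (-3) = -27, so new z* = 1759 − 27 = 1732.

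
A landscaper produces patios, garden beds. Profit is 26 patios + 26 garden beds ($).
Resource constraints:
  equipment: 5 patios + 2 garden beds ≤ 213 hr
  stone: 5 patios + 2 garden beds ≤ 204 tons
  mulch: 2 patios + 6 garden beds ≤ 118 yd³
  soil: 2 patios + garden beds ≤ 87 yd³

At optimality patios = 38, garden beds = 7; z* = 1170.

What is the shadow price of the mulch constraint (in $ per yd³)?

3

Binding: stone and mulch. Non-binding: equipment (9 unused), soil (4 unused).
By complementary slackness, y = 0 for the non-binding constraints.
The binding rows give the dual system: 5·y_stone + 2·y_mulch = 26 and 2·y_stone + 6·y_mulch = 26.
This yields shadow prices y_stone = 4, y_mulch = 3.
Shadow price of mulch = 3.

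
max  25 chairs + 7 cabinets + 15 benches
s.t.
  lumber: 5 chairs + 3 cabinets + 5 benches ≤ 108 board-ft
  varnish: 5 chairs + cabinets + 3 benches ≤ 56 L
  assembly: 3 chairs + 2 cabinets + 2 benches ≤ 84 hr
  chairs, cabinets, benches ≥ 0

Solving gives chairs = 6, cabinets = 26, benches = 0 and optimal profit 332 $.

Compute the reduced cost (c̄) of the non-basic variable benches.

-2

Binding: lumber and varnish. Non-binding: assembly (14 unused).
Since assembly is not tight, its dual is 0.
The binding rows give the dual system: 5·y_lumber + 5·y_varnish = 25 and 3·y_lumber + 1·y_varnish = 7.
→ y_lumber = 1 and y_varnish = 4.
Reduced cost of benches: c₃ − yᵀa₃ = 15 − (1·5 + 4·3) = 15 − 17 = -2.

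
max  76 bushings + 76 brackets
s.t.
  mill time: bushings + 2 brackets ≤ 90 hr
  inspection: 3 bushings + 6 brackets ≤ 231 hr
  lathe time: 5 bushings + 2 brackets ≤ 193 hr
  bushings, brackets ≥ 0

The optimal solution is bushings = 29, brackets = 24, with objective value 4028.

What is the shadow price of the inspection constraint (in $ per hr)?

9.5

Binding: inspection and lathe time. Non-binding: mill time (13 unused).
Since mill time is not tight, its dual is 0.
Dual feasibility on the basic columns requires 3·y_inspection + 5·y_lathe time = 76, 6·y_inspection + 2·y_lathe time = 76.
Solving: y_inspection = 9.5, y_lathe time = 9.5.
Shadow price of inspection = 9.5.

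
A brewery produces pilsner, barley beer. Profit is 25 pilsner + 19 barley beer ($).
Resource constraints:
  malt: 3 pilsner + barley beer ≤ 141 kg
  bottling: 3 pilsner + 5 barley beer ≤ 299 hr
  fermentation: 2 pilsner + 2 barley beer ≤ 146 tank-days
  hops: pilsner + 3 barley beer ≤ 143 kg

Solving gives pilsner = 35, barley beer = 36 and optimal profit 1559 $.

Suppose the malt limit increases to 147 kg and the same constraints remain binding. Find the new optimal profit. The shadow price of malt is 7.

1601

Δb = 6, so new z* = 1559 + (7)·(6) = 1559 + 42 = 1601.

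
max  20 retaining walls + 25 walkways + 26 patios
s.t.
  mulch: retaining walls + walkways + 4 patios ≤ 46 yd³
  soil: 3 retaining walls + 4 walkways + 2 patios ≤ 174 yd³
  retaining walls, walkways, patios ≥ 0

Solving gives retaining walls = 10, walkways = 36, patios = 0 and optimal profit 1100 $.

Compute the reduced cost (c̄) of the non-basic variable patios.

-4

Check each constraint at x*: mulch 46/46 (tight); soil 174/174 (tight).
From A_Bᵀ y = c: 1·y_mulch + 3·y_soil = 20; 1·y_mulch + 4·y_soil = 25.
Solving: y_mulch = 5, y_soil = 5.
Reduced cost of patios: c₃ − yᵀa₃ = 26 − (5·4 + 5·2) = 26 − 30 = -4.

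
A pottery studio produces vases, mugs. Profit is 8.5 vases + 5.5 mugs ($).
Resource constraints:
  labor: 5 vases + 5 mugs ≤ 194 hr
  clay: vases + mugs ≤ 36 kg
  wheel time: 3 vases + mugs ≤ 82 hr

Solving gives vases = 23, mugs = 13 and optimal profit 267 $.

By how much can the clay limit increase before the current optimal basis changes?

Binding constraints: clay, wheel time. The basis is B = [[1,1],[3,1]] with det -2.
Per unit increase in clay, x* moves by d = (-0.5, 1.5).
The basis stays optimal until labor becomes binding; allowable increase = 2.8 kg.

2.8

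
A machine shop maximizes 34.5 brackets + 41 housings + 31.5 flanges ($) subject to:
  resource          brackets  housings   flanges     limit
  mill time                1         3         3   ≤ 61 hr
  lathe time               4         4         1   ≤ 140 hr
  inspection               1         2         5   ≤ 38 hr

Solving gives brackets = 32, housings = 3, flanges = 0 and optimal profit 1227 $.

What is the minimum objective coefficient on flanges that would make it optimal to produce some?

At the optimum: mill time uses 41 of 61 (slack = 20); lathe time uses 140 of 140 (binding); inspection uses 38 of 38 (binding).
Since mill time is not tight, its dual is 0.
Dual feasibility on the basic columns requires 4·y_lathe time + 1·y_inspection = 34.5, 4·y_lathe time + 2·y_inspection = 41.
→ y_lathe time = 7 and y_inspection = 6.5.
flanges enters the basis when its profit ≥ yᵀa₃ = 7·1 + 6.5·5 = 39.5.

39.5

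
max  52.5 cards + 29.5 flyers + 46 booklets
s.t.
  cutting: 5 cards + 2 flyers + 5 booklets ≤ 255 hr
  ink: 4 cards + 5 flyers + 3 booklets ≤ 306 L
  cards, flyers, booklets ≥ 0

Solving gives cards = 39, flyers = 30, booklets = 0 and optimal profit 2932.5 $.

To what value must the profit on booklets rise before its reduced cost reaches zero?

50

Check each constraint at x*: cutting 255/255 (tight); ink 306/306 (tight).
The binding rows give the dual system: 5·y_cutting + 4·y_ink = 52.5 and 2·y_cutting + 5·y_ink = 29.5.
Solving: y_cutting = 8.5, y_ink = 2.5.
booklets enters the basis when its profit ≥ yᵀa₃ = 8.5·5 + 2.5·3 = 50.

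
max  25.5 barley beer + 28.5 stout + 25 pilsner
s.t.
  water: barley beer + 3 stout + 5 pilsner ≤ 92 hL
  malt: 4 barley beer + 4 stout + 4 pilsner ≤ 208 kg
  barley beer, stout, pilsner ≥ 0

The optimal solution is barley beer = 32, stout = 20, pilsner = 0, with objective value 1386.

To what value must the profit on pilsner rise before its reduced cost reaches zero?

Both water and malt are binding at x*.
From A_Bᵀ y = c: 1·y_water + 4·y_malt = 25.5; 3·y_water + 4·y_malt = 28.5.
This yields shadow prices y_water = 1.5, y_malt = 6.
pilsner enters the basis when its profit ≥ yᵀa₃ = 1.5·5 + 6·4 = 31.5.

31.5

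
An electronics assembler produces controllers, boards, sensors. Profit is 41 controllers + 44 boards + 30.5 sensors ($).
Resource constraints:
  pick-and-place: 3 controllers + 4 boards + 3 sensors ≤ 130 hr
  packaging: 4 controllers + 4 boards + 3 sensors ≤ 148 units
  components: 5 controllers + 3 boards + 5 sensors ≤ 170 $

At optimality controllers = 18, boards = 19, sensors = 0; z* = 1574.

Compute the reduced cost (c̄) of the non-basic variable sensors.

At the optimum: pick-and-place uses 130 of 130 (binding); packaging uses 148 of 148 (binding); components uses 147 of 170 (slack = 23).
Slack constraints have shadow price 0 (complementary slackness).
Dual feasibility on the basic columns requires 3·y_pick-and-place + 4·y_packaging = 41, 4·y_pick-and-place + 4·y_packaging = 44.
Solving: y_pick-and-place = 3, y_packaging = 8.
Reduced cost of sensors: c₃ − yᵀa₃ = 30.5 − (3·3 + 8·3) = 30.5 − 33 = -2.5.

-2.5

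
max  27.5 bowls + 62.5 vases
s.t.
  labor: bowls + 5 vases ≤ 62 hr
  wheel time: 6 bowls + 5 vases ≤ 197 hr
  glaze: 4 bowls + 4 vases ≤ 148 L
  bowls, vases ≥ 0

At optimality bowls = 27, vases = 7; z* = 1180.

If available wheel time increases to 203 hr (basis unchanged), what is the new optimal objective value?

1198

Check each constraint at x*: labor 62/62 (tight); wheel time 197/197 (tight); glaze 136/148 (slack 12).
Since glaze is not tight, its dual is 0.
Dual feasibility on the basic columns requires 1·y_labor + 6·y_wheel time = 27.5, 5·y_labor + 5·y_wheel time = 62.5.
Solving: y_labor = 9.5, y_wheel time = 3.
Δz = y_wheel time·Δb = 3 × (6) = 18, so new z* = 1180 + 18 = 1198.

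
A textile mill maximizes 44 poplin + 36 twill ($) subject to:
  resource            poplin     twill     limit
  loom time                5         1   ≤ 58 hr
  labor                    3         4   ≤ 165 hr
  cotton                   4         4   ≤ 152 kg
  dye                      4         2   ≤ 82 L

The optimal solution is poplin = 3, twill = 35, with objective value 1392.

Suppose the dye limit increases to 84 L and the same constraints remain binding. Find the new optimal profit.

1400

Check each constraint at x*: loom time 50/58 (slack 8); labor 149/165 (slack 16); cotton 152/152 (tight); dye 82/82 (tight).
Slack constraints have shadow price 0 (complementary slackness).
From A_Bᵀ y = c: 4·y_cotton + 4·y_dye = 44; 4·y_cotton + 2·y_dye = 36.
Solving: y_cotton = 7, y_dye = 4.
Δz = y_dye·Δb = 4 × (2) = 8, so new z* = 1392 + 8 = 1400.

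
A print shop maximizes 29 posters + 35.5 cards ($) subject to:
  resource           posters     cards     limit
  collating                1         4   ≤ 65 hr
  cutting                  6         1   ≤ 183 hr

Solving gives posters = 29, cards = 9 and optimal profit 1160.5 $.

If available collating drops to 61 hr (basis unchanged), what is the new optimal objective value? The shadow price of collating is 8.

Δb = -4, so new z* = 1160.5 + (8)·(-4) = 1160.5 − 32 = 1128.5.

1128.5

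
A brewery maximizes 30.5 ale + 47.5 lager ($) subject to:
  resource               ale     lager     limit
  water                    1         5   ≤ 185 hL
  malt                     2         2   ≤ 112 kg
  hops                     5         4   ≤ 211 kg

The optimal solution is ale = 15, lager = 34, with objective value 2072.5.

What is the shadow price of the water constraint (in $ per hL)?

Check each constraint at x*: water 185/185 (tight); malt 98/112 (slack 14); hops 211/211 (tight).
Slack constraints have shadow price 0 (complementary slackness).
The binding rows give the dual system: 1·y_water + 5·y_hops = 30.5 and 5·y_water + 4·y_hops = 47.5.
This yields shadow prices y_water = 5.5, y_hops = 5.
Shadow price of water = 5.5.

5.5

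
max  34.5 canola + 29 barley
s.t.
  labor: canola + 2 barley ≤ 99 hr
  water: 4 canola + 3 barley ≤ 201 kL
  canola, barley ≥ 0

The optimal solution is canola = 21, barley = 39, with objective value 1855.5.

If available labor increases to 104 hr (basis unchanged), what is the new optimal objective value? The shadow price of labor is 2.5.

1868

Δb = 5, so new z* = 1855.5 + (2.5)·(5) = 1855.5 + 12.5 = 1868.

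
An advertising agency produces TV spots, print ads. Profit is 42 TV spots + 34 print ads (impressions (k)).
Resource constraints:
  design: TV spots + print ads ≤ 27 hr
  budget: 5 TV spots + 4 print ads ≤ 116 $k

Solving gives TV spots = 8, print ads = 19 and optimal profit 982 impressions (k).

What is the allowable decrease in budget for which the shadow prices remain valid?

8

Binding constraints: design, budget. The basis is B = [[1,1],[5,4]] with det -1.
Per unit decrease in budget, x* moves by d = (-1, 1).
The basis stays optimal until TV spots reaches 0; allowable decrease = 8 $k.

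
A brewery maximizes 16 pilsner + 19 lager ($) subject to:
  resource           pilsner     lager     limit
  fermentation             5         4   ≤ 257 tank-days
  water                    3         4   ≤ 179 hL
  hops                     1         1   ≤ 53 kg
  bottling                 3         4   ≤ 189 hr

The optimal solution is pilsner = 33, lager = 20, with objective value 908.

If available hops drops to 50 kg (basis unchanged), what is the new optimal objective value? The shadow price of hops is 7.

Δb = -3, so new z* = 908 + (7)·(-3) = 908 − 21 = 887.

887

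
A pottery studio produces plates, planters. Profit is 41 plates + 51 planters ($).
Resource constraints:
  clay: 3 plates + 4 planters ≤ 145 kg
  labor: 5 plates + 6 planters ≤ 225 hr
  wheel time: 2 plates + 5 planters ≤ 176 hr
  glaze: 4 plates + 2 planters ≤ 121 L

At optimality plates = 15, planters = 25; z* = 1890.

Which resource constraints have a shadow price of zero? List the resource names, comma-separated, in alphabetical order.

glaze, wheel time

clay: 145/145 (binding)
labor: 225/225 (binding)
wheel time: 155/176 (slack 21)
glaze: 110/121 (slack 11)
By complementary slackness, a constraint with positive slack has shadow price 0 → glaze, wheel time.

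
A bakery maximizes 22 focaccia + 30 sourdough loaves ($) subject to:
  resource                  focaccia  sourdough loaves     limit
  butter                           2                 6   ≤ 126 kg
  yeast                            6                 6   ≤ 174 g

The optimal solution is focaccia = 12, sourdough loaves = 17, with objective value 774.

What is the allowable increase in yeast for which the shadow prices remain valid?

204

Binding constraints: butter, yeast. The basis is B = [[2,6],[6,6]] with det -24.
Per unit increase in yeast, x* moves by d = (0.25, -0.0833).
The basis stays optimal until sourdough loaves reaches 0; allowable increase = 204 g.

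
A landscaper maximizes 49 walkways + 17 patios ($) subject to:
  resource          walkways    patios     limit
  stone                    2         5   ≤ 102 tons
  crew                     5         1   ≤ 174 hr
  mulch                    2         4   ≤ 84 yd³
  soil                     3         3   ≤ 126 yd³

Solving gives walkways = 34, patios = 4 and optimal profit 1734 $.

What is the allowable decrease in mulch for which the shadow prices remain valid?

Binding constraints: crew, mulch. The basis is B = [[5,1],[2,4]] with det 18.
Per unit decrease in mulch, x* moves by d = (0.0556, -0.2778).
The basis stays optimal until patios reaches 0; allowable decrease = 14.4 yd³.

14.4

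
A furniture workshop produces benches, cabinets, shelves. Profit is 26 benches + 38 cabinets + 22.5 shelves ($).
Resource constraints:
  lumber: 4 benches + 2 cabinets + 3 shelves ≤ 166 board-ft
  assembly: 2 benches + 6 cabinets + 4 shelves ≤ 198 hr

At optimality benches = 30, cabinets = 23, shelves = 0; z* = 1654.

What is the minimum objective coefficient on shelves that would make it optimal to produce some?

32

Both lumber and assembly are binding at x*.
The binding rows give the dual system: 4·y_lumber + 2·y_assembly = 26 and 2·y_lumber + 6·y_assembly = 38.
Solving: y_lumber = 4, y_assembly = 5.
shelves enters the basis when its profit ≥ yᵀa₃ = 4·3 + 5·4 = 32.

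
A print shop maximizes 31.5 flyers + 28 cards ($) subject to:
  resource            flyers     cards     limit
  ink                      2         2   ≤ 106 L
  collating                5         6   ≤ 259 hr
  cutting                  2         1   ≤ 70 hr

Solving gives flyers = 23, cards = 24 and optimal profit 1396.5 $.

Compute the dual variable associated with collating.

3.5

Check each constraint at x*: ink 94/106 (slack 12); collating 259/259 (tight); cutting 70/70 (tight).
Since ink is not tight, its dual is 0.
From A_Bᵀ y = c: 5·y_collating + 2·y_cutting = 31.5; 6·y_collating + 1·y_cutting = 28.
→ y_collating = 3.5 and y_cutting = 7.
Shadow price of collating = 3.5.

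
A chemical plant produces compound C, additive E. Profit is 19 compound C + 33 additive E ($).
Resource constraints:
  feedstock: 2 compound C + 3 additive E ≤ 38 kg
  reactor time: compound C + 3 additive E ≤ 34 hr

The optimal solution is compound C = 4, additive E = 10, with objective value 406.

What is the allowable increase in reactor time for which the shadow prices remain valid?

4

Binding constraints: feedstock, reactor time. The basis is B = [[2,3],[1,3]] with det 3.
Per unit increase in reactor time, x* moves by d = (-1, 0.6667).
The basis stays optimal until compound C reaches 0; allowable increase = 4 hr.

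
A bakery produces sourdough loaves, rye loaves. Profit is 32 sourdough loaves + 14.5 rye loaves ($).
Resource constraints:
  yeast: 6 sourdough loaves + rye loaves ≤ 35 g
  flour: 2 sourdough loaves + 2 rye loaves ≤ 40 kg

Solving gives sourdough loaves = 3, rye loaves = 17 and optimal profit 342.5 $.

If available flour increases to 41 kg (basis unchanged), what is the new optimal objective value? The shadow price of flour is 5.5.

348

Δb = 1, so new z* = 342.5 + (5.5)·(1) = 342.5 + 5.5 = 348.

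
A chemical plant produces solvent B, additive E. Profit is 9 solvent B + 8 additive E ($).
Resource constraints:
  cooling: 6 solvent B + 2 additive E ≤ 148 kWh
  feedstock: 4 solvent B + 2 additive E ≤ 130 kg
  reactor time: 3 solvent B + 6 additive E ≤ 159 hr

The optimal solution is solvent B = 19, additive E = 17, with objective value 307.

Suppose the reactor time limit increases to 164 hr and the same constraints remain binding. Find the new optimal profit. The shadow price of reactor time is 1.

312

Δb = 5, so new z* = 307 + (1)·(5) = 307 + 5 = 312.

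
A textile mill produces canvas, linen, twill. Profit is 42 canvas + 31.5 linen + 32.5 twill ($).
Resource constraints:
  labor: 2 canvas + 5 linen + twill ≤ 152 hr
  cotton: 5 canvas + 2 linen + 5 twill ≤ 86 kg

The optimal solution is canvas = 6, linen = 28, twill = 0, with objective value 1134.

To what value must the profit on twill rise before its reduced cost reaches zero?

Both labor and cotton are binding at x*.
From A_Bᵀ y = c: 2·y_labor + 5·y_cotton = 42; 5·y_labor + 2·y_cotton = 31.5.
Solving: y_labor = 3.5, y_cotton = 7.
twill enters the basis when its profit ≥ yᵀa₃ = 3.5·1 + 7·5 = 38.5.

38.5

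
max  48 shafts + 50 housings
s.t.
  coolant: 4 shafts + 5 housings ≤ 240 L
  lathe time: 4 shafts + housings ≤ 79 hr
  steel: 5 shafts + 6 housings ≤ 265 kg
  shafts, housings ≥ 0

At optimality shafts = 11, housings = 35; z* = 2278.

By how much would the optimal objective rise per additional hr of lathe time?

At the optimum: coolant uses 219 of 240 (slack = 21); lathe time uses 79 of 79 (binding); steel uses 265 of 265 (binding).
By complementary slackness, y = 0 for the non-binding constraint.
The binding rows give the dual system: 4·y_lathe time + 5·y_steel = 48 and 1·y_lathe time + 6·y_steel = 50.
Solving: y_lathe time = 2, y_steel = 8.
Shadow price of lathe time = 2.

2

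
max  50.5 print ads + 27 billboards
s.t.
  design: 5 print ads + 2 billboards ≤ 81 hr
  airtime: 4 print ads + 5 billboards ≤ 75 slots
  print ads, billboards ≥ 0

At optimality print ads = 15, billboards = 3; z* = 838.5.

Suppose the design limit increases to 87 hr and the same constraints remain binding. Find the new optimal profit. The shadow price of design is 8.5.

Δb = 6, so new z* = 838.5 + (8.5)·(6) = 838.5 + 51 = 889.5.

889.5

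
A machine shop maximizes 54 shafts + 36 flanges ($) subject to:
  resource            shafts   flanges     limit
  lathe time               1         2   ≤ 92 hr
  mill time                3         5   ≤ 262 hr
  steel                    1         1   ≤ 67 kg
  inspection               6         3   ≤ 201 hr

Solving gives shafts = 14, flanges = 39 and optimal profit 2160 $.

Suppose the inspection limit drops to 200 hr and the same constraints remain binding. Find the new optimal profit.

2152

At the optimum: lathe time uses 92 of 92 (binding); mill time uses 237 of 262 (slack = 25); steel uses 53 of 67 (slack = 14); inspection uses 201 of 201 (binding).
By complementary slackness, y = 0 for the non-binding constraints.
From A_Bᵀ y = c: 1·y_lathe time + 6·y_inspection = 54; 2·y_lathe time + 3·y_inspection = 36.
→ y_lathe time = 6 and y_inspection = 8.
Δz = y_inspection·Δb = 8 × (-1) = -8, so new z* = 2160 − 8 = 2152.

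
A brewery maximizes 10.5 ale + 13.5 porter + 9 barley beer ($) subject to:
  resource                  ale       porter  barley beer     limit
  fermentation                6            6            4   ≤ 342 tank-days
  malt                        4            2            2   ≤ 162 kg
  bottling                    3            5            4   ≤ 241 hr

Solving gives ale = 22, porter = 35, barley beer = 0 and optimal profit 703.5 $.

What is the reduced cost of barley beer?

-1

Check each constraint at x*: fermentation 342/342 (tight); malt 158/162 (slack 4); bottling 241/241 (tight).
Since malt is not tight, its dual is 0.
Dual feasibility on the basic columns requires 6·y_fermentation + 3·y_bottling = 10.5, 6·y_fermentation + 5·y_bottling = 13.5.
→ y_fermentation = 1 and y_bottling = 1.5.
Reduced cost of barley beer: c₃ − yᵀa₃ = 9 − (1·4 + 1.5·4) = 9 − 10 = -1.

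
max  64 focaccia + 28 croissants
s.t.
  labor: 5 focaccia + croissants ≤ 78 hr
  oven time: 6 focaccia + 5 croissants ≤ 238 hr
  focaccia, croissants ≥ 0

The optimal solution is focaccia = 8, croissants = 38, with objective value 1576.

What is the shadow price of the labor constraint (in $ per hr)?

8

Check each constraint at x*: labor 78/78 (tight); oven time 238/238 (tight).
Dual feasibility on the basic columns requires 5·y_labor + 6·y_oven time = 64, 1·y_labor + 5·y_oven time = 28.
→ y_labor = 8 and y_oven time = 4.
Shadow price of labor = 8.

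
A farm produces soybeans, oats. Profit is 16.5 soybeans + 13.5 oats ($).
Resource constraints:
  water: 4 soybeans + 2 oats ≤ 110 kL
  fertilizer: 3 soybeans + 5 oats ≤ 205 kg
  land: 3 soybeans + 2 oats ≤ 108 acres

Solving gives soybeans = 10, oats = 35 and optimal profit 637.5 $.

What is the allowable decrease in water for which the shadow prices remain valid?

Binding constraints: water, fertilizer. The basis is B = [[4,2],[3,5]] with det 14.
Per unit decrease in water, x* moves by d = (-0.3571, 0.2143).
The basis stays optimal until soybeans reaches 0; allowable decrease = 28 kL.

28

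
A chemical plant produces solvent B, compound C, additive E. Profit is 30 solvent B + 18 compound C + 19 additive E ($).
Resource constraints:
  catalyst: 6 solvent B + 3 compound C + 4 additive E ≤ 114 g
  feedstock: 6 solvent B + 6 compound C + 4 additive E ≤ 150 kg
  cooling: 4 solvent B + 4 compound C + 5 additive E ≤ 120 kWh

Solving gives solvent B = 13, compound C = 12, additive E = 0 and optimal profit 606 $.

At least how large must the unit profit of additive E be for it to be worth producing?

Binding: catalyst and feedstock. Non-binding: cooling (20 unused).
Since cooling is not tight, its dual is 0.
From A_Bᵀ y = c: 6·y_catalyst + 6·y_feedstock = 30; 3·y_catalyst + 6·y_feedstock = 18.
Solving: y_catalyst = 4, y_feedstock = 1.
additive E enters the basis when its profit ≥ yᵀa₃ = 4·4 + 1·4 = 20.

20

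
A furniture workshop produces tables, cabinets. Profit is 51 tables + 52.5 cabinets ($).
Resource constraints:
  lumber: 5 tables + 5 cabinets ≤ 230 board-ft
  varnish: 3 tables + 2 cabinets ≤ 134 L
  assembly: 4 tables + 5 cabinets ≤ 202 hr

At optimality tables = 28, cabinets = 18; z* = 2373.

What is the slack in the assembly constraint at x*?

0

assembly used = 4·28 + 5·18 = 202; slack = 202 − 202 = 0.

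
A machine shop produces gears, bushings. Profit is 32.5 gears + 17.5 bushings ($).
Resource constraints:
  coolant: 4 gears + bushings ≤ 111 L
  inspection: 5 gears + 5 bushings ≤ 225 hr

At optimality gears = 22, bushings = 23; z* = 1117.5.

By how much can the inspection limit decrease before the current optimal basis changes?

Binding constraints: coolant, inspection. The basis is B = [[4,1],[5,5]] with det 15.
Per unit decrease in inspection, x* moves by d = (0.0667, -0.2667).
The basis stays optimal until bushings reaches 0; allowable decrease = 86.25 hr.

86.25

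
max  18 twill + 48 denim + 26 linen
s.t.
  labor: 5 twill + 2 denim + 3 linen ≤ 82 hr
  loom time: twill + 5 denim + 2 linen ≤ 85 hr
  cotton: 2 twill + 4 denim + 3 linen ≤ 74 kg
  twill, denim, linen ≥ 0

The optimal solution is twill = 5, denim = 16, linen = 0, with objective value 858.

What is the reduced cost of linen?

-3

Binding: loom time and cotton. Non-binding: labor (25 unused).
By complementary slackness, y = 0 for the non-binding constraint.
Dual feasibility on the basic columns requires 1·y_loom time + 2·y_cotton = 18, 5·y_loom time + 4·y_cotton = 48.
Solving: y_loom time = 4, y_cotton = 7.
Reduced cost of linen: c₃ − yᵀa₃ = 26 − (4·2 + 7·3) = 26 − 29 = -3.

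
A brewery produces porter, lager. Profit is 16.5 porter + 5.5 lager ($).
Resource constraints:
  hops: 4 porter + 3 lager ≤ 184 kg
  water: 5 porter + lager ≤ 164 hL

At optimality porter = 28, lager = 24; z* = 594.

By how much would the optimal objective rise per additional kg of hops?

1

Check each constraint at x*: hops 184/184 (tight); water 164/164 (tight).
The binding rows give the dual system: 4·y_hops + 5·y_water = 16.5 and 3·y_hops + 1·y_water = 5.5.
→ y_hops = 1 and y_water = 2.5.
Shadow price of hops = 1.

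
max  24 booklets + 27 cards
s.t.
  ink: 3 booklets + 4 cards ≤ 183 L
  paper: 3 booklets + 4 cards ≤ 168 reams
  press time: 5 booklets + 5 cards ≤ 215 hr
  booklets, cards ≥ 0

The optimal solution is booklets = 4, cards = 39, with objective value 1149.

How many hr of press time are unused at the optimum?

press time used = 5·4 + 5·39 = 215; slack = 215 − 215 = 0.

0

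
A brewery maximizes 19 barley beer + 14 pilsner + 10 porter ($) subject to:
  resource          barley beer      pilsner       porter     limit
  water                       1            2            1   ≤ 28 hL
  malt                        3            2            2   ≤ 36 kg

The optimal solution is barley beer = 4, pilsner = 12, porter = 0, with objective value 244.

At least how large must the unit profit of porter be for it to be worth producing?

13

At the optimum: water uses 28 of 28 (binding); malt uses 36 of 36 (binding).
From A_Bᵀ y = c: 1·y_water + 3·y_malt = 19; 2·y_water + 2·y_malt = 14.
This yields shadow prices y_water = 1, y_malt = 6.
porter enters the basis when its profit ≥ yᵀa₃ = 1·1 + 6·2 = 13.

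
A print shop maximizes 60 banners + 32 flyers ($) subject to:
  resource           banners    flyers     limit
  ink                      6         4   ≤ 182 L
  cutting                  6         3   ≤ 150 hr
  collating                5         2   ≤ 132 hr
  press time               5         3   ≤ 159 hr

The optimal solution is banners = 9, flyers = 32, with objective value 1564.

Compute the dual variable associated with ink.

At the optimum: ink uses 182 of 182 (binding); cutting uses 150 of 150 (binding); collating uses 109 of 132 (slack = 23); press time uses 141 of 159 (slack = 18).
By complementary slackness, y = 0 for the non-binding constraints.
From A_Bᵀ y = c: 6·y_ink + 6·y_cutting = 60; 4·y_ink + 3·y_cutting = 32.
Solving: y_ink = 2, y_cutting = 8.
Shadow price of ink = 2.

2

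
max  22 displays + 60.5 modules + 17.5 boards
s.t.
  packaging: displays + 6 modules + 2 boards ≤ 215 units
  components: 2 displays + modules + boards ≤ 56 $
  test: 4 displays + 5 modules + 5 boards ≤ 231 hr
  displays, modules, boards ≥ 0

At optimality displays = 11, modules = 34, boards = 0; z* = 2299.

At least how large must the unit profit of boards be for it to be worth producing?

Binding: packaging and components. Non-binding: test (17 unused).
Slack constraints have shadow price 0 (complementary slackness).
Dual feasibility on the basic columns requires 1·y_packaging + 2·y_components = 22, 6·y_packaging + 1·y_components = 60.5.
→ y_packaging = 9 and y_components = 6.5.
boards enters the basis when its profit ≥ yᵀa₃ = 9·2 + 6.5·1 = 24.5.

24.5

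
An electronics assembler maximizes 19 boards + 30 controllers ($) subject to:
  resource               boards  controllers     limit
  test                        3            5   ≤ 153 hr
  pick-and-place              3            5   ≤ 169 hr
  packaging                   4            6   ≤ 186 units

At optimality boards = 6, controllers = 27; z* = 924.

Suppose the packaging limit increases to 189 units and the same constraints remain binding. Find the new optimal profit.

At the optimum: test uses 153 of 153 (binding); pick-and-place uses 153 of 169 (slack = 16); packaging uses 186 of 186 (binding).
By complementary slackness, y = 0 for the non-binding constraint.
From A_Bᵀ y = c: 3·y_test + 4·y_packaging = 19; 5·y_test + 6·y_packaging = 30.
→ y_test = 3 and y_packaging = 2.5.
Δz = y_packaging·Δb = 2.5 × (3) = 7.5, so new z* = 924 + 7.5 = 931.5.

931.5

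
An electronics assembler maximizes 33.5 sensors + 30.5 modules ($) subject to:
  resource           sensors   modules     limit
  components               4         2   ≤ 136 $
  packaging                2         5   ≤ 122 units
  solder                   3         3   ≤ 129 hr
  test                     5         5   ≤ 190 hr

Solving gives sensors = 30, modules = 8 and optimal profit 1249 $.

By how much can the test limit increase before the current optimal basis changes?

13.75

Binding constraints: components, test. The basis is B = [[4,2],[5,5]] with det 10.
Per unit increase in test, x* moves by d = (-0.2, 0.4).
The basis stays optimal until packaging becomes binding; allowable increase = 13.75 hr.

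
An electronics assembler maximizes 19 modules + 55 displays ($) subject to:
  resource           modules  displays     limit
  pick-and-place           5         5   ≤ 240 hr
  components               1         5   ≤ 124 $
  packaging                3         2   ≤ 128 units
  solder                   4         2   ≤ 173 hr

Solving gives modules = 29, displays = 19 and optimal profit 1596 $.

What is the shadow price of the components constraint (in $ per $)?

9

Check each constraint at x*: pick-and-place 240/240 (tight); components 124/124 (tight); packaging 125/128 (slack 3); solder 154/173 (slack 19).
By complementary slackness, y = 0 for the non-binding constraints.
Dual feasibility on the basic columns requires 5·y_pick-and-place + 1·y_components = 19, 5·y_pick-and-place + 5·y_components = 55.
→ y_pick-and-place = 2 and y_components = 9.
Shadow price of components = 9.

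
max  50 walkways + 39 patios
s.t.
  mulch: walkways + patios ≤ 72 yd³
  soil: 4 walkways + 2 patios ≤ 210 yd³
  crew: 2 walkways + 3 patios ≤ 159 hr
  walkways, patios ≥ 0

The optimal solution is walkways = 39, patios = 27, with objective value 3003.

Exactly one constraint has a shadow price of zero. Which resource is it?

mulch: 66/72 (slack 6)
soil: 210/210 (binding)
crew: 159/159 (binding)
By complementary slackness, a constraint with positive slack has shadow price 0 → mulch.

mulch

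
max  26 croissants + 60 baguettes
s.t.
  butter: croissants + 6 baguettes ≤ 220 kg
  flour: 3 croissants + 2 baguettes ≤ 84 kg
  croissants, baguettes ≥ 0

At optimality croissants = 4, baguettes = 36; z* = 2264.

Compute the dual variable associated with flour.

6

Check each constraint at x*: butter 220/220 (tight); flour 84/84 (tight).
Dual feasibility on the basic columns requires 1·y_butter + 3·y_flour = 26, 6·y_butter + 2·y_flour = 60.
→ y_butter = 8 and y_flour = 6.
Shadow price of flour = 6.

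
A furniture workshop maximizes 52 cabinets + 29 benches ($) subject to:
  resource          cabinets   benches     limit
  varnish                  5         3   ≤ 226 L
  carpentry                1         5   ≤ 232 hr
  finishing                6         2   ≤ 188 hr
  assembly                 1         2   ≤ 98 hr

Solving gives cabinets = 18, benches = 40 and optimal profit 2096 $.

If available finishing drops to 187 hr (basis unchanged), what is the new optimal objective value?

2088.5

Binding: finishing and assembly. Non-binding: varnish (16 unused), carpentry (14 unused).
Since varnish, carpentry are not tight, their duals are 0.
The binding rows give the dual system: 6·y_finishing + 1·y_assembly = 52 and 2·y_finishing + 2·y_assembly = 29.
Solving: y_finishing = 7.5, y_assembly = 7.
Δz = y_finishing·Δb = 7.5 × (-1) = -7.5, so new z* = 2096 − 7.5 = 2088.5.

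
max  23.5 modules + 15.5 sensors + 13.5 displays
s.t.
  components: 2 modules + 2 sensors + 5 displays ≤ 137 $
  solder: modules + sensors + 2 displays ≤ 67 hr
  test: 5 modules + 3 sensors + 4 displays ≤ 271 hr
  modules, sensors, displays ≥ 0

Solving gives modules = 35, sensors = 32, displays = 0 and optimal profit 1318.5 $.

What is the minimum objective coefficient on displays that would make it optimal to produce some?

Check each constraint at x*: components 134/137 (slack 3); solder 67/67 (tight); test 271/271 (tight).
Slack constraints have shadow price 0 (complementary slackness).
The binding rows give the dual system: 1·y_solder + 5·y_test = 23.5 and 1·y_solder + 3·y_test = 15.5.
→ y_solder = 3.5 and y_test = 4.
displays enters the basis when its profit ≥ yᵀa₃ = 3.5·2 + 4·4 = 23.

23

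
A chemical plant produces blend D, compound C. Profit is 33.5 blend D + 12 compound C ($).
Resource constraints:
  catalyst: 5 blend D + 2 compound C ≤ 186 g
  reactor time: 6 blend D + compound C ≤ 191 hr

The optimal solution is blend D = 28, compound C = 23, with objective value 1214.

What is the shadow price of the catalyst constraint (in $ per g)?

5.5

Both catalyst and reactor time are binding at x*.
From A_Bᵀ y = c: 5·y_catalyst + 6·y_reactor time = 33.5; 2·y_catalyst + 1·y_reactor time = 12.
→ y_catalyst = 5.5 and y_reactor time = 1.
Shadow price of catalyst = 5.5.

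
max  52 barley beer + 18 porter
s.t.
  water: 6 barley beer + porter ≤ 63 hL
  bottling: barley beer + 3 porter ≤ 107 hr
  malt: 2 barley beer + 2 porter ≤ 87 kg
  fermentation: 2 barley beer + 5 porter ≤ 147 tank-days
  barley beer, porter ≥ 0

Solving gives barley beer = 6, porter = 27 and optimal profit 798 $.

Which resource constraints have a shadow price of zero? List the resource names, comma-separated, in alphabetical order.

bottling, malt

water: 63/63 (binding)
bottling: 87/107 (slack 20)
malt: 66/87 (slack 21)
fermentation: 147/147 (binding)
By complementary slackness, a constraint with positive slack has shadow price 0 → bottling, malt.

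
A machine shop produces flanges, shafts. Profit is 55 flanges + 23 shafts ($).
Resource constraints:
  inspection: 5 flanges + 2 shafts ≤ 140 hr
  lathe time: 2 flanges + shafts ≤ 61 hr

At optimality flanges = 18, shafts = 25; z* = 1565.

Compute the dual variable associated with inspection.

At the optimum: inspection uses 140 of 140 (binding); lathe time uses 61 of 61 (binding).
Dual feasibility on the basic columns requires 5·y_inspection + 2·y_lathe time = 55, 2·y_inspection + 1·y_lathe time = 23.
Solving: y_inspection = 9, y_lathe time = 5.
Shadow price of inspection = 9.

9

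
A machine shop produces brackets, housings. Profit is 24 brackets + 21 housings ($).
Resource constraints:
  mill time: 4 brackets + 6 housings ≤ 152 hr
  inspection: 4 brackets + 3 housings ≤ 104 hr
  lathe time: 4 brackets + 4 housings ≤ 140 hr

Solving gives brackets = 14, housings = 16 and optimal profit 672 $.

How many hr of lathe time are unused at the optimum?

20

lathe time used = 4·14 + 4·16 = 120; slack = 140 − 120 = 20.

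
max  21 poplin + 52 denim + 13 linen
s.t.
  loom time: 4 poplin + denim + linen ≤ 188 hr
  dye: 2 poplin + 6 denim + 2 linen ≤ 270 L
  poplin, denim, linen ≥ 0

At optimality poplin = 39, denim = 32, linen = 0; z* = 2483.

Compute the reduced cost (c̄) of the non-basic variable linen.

Both loom time and dye are binding at x*.
The binding rows give the dual system: 4·y_loom time + 2·y_dye = 21 and 1·y_loom time + 6·y_dye = 52.
This yields shadow prices y_loom time = 1, y_dye = 8.5.
Reduced cost of linen: c₃ − yᵀa₃ = 13 − (1·1 + 8.5·2) = 13 − 18 = -5.

-5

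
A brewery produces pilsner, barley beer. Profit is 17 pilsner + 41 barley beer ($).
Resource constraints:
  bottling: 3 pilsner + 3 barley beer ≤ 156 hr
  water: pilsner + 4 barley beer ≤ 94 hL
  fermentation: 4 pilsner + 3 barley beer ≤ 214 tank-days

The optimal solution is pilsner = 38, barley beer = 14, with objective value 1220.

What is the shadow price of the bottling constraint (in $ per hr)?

3

At the optimum: bottling uses 156 of 156 (binding); water uses 94 of 94 (binding); fermentation uses 194 of 214 (slack = 20).
Since fermentation is not tight, its dual is 0.
From A_Bᵀ y = c: 3·y_bottling + 1·y_water = 17; 3·y_bottling + 4·y_water = 41.
Solving: y_bottling = 3, y_water = 8.
Shadow price of bottling = 3.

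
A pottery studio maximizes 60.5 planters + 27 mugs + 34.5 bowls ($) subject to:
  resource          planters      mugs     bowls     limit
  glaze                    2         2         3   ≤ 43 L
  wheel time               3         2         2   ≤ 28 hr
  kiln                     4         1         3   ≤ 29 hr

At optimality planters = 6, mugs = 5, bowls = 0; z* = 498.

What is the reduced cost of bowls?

Check each constraint at x*: glaze 22/43 (slack 21); wheel time 28/28 (tight); kiln 29/29 (tight).
Since glaze is not tight, its dual is 0.
Dual feasibility on the basic columns requires 3·y_wheel time + 4·y_kiln = 60.5, 2·y_wheel time + 1·y_kiln = 27.
This yields shadow prices y_wheel time = 9.5, y_kiln = 8.
Reduced cost of bowls: c₃ − yᵀa₃ = 34.5 − (9.5·2 + 8·3) = 34.5 − 43 = -8.5.

-8.5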